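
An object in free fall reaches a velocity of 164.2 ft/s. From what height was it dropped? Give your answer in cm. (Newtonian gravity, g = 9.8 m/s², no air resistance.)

v = 164.2 ft/s × 0.3048 = 50.0482 m/s
h = v² / (2g) = 50.0482² / (2 × 9.8) = 127.797 m
h = 127.797 m / 0.01 = 12780 cm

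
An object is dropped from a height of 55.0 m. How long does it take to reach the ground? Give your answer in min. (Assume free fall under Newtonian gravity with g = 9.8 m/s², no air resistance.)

t = √(2h/g) = √(2 × 55.0 / 9.8) = 3.3503 s
t = 3.3503 s / 60.0 = 0.05584 min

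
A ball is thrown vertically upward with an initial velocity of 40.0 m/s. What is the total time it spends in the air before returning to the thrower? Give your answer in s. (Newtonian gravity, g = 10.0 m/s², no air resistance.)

t_total = 2 × v₀ / g = 2 × 40.0 / 10.0 = 8.0 s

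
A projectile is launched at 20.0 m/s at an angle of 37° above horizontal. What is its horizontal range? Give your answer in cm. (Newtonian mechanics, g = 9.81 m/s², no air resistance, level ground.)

R = v₀² × sin(2θ) / g = 20.0² × sin(2 × 37°) / 9.81 = 400.0 × 0.961262 / 9.81 = 39.1952 m
R = 39.1952 m / 0.01 = 3920 cm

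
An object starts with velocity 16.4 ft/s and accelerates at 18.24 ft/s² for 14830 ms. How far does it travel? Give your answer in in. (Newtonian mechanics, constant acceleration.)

v₀ = 16.4 ft/s × 0.3048 = 4.99872 m/s
a = 18.24 ft/s² × 0.3048 = 5.55955 m/s²
t = 14830 ms × 0.001 = 14.83 s
d = v₀ × t + ½ × a × t² = 4.99872 × 14.83 + 0.5 × 5.55955 × 14.83² = 685.484 m
d = 685.484 m / 0.0254 = 26990 in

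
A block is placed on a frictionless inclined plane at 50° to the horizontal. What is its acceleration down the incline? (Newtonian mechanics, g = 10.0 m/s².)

a = g sin(θ) = 10.0 × sin(50°) = 10.0 × 0.766 = 7.66 m/s²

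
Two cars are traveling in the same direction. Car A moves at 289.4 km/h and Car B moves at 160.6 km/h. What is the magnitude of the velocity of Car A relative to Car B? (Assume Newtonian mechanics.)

v_rel = |v_A - v_B| = |289.4 - 160.6| = 128.8 km/h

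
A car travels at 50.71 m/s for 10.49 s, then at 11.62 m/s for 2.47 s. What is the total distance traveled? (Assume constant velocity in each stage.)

d₁ = v₁t₁ = 50.71 × 10.49 = 531.9479 m
d₂ = v₂t₂ = 11.62 × 2.47 = 28.7014 m
d_total = 531.9479 + 28.7014 = 560.65 m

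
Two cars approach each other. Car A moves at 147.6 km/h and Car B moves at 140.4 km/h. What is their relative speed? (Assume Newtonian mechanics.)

v_rel = v_A + v_B = 147.6 + 140.4 = 288.0 km/h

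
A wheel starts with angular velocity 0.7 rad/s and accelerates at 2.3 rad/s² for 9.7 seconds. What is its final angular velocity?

ω = ω₀ + αt = 0.7 + 2.3 × 9.7 = 23.01 rad/s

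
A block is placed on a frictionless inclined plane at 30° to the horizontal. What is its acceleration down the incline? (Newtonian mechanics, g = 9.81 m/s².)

a = g sin(θ) = 9.81 × sin(30°) = 9.81 × 0.5 = 4.91 m/s²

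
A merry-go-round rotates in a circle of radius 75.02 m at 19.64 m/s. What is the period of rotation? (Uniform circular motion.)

T = 2πr/v = 2π×75.02/19.64 = 24.0 s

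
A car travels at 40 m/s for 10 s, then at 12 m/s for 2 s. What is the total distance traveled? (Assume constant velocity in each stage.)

d₁ = v₁t₁ = 40 × 10 = 400 m
d₂ = v₂t₂ = 12 × 2 = 24 m
d_total = 400 + 24 = 424 m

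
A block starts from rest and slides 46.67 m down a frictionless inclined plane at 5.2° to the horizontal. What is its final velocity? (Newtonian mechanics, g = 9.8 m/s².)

a = g sin(θ) = 9.8 × sin(5.2°) = 0.8882 m/s²
v = √(2ad) = √(2 × 0.8882 × 46.67) = 9.11 m/s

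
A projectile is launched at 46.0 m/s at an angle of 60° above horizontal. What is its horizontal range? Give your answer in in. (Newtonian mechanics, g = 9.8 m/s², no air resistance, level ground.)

R = v₀² × sin(2θ) / g = 46.0² × sin(2 × 60°) / 9.8 = 2116.0 × 0.866025 / 9.8 = 186.991 m
R = 186.991 m / 0.0254 = 7362 in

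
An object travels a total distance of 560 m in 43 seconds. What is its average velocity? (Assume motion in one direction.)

v_avg = Δd / Δt = 560 / 43 = 13.02 m/s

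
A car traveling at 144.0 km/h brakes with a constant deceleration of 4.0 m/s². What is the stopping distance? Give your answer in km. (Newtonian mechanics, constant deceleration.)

v₀ = 144.0 km/h × 0.2777777777777778 = 40.0 m/s
d = v₀² / (2a) = 40.0² / (2 × 4.0) = 1600.0 / 8.0 = 200.0 m
d = 200.0 m / 1000.0 = 0.2 km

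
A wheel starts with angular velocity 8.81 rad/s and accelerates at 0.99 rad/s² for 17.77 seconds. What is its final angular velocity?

ω = ω₀ + αt = 8.81 + 0.99 × 17.77 = 26.4 rad/s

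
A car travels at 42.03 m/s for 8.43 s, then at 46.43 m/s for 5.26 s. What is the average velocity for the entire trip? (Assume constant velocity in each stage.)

d₁ = v₁t₁ = 42.03 × 8.43 = 354.3129 m
d₂ = v₂t₂ = 46.43 × 5.26 = 244.2218 m
d_total = 598.5347 m, t_total = 13.69 s
v_avg = d_total/t_total = 598.5347/13.69 = 43.72 m/s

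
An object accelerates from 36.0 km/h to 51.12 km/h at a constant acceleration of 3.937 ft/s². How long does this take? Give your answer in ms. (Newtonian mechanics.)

v₀ = 36.0 km/h × 0.2777777777777778 = 10.0 m/s
v = 51.12 km/h × 0.2777777777777778 = 14.2 m/s
a = 3.937 ft/s² × 0.3048 = 1.2 m/s²
t = (v - v₀) / a = (14.2 - 10.0) / 1.2 = 3.5 s
t = 3.5 s / 0.001 = 3500 ms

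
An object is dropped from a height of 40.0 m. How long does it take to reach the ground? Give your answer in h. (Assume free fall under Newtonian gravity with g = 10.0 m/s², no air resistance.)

t = √(2h/g) = √(2 × 40.0 / 10.0) = 2.82843 s
t = 2.82843 s / 3600.0 = 0.0007857 h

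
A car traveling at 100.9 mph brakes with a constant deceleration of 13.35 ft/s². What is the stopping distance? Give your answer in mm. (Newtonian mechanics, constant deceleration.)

v₀ = 100.9 mph × 0.44704 = 45.1063 m/s
a = 13.35 ft/s² × 0.3048 = 4.06908 m/s²
d = v₀² / (2a) = 45.1063² / (2 × 4.06908) = 2034.58 / 8.13816 = 250.005 m
d = 250.005 m / 0.001 = 250000 mm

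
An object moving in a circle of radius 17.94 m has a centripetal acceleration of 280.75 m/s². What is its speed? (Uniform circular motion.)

v = √(a_c × r) = √(280.75 × 17.94) = 70.97 m/s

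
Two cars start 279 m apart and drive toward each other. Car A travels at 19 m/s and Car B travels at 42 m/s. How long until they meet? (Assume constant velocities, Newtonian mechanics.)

Combined speed: v_combined = 19 + 42 = 61 m/s
Time to meet: t = d/v_combined = 279/61 = 4.57 s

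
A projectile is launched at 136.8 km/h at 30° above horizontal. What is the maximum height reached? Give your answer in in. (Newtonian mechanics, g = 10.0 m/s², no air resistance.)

v₀ = 136.8 km/h × 0.2777777777777778 = 38.0 m/s
H = v₀² × sin²(θ) / (2g) = 38.0² × sin(30°)² / (2 × 10.0) = 1444.0 × 0.25 / 20.0 = 18.05 m
H = 18.05 m / 0.0254 = 710.6 in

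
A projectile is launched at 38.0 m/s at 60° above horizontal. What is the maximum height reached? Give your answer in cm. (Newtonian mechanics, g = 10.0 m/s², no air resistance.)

H = v₀² × sin²(θ) / (2g) = 38.0² × sin(60°)² / (2 × 10.0) = 1444.0 × 0.75 / 20.0 = 54.15 m
H = 54.15 m / 0.01 = 5415 cm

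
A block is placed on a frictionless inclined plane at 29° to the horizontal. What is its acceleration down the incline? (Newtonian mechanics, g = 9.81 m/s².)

a = g sin(θ) = 9.81 × sin(29°) = 9.81 × 0.4848 = 4.76 m/s²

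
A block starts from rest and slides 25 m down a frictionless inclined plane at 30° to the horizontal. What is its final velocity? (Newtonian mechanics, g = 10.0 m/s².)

a = g sin(θ) = 10.0 × sin(30°) = 5.0 m/s²
v = √(2ad) = √(2 × 5.0 × 25) = 15.81 m/s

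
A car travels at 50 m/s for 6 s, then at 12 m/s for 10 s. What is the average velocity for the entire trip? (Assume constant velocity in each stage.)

d₁ = v₁t₁ = 50 × 6 = 300 m
d₂ = v₂t₂ = 12 × 10 = 120 m
d_total = 420 m, t_total = 16 s
v_avg = d_total/t_total = 420/16 = 26.25 m/s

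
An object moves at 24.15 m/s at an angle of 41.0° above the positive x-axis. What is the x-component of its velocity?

vₓ = v cos(θ) = 24.15 × cos(41.0°) = 18.23 m/s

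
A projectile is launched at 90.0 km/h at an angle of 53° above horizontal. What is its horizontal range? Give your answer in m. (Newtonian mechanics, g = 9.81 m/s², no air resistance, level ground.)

v₀ = 90.0 km/h × 0.2777777777777778 = 25.0 m/s
R = v₀² × sin(2θ) / g = 25.0² × sin(2 × 53°) / 9.81 = 625.0 × 0.961262 / 9.81 = 61.24 m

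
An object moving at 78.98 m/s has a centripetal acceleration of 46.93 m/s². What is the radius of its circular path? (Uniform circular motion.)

r = v²/a_c = 78.98²/46.93 = 132.92 m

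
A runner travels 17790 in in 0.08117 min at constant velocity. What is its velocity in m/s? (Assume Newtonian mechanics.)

d = 17790 in × 0.0254 = 451.866 m
t = 0.08117 min × 60.0 = 4.8702 s
v = d / t = 451.866 / 4.8702 = 92.78 m/s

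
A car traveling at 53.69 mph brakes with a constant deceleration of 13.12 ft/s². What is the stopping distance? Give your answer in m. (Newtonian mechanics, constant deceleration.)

v₀ = 53.69 mph × 0.44704 = 24.0016 m/s
a = 13.12 ft/s² × 0.3048 = 3.99898 m/s²
d = v₀² / (2a) = 24.0016² / (2 × 3.99898) = 576.077 / 7.99796 = 72.03 m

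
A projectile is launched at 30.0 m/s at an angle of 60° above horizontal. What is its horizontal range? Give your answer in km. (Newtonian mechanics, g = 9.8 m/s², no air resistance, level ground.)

R = v₀² × sin(2θ) / g = 30.0² × sin(2 × 60°) / 9.8 = 900.0 × 0.866025 / 9.8 = 79.5329 m
R = 79.5329 m / 1000.0 = 0.07953 km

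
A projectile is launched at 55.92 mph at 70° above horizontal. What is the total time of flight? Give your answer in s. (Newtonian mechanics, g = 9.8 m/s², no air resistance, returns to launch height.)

v₀ = 55.92 mph × 0.44704 = 24.9985 m/s
T = 2 × v₀ × sin(θ) / g = 2 × 24.9985 × sin(70°) / 9.8 = 2 × 24.9985 × 0.939693 / 9.8 = 4.794 s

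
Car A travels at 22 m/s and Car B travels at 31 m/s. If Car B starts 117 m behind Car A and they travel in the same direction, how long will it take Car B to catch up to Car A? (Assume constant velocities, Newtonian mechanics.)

Relative speed: v_rel = 31 - 22 = 9 m/s
Time to catch: t = d₀/v_rel = 117/9 = 13.0 s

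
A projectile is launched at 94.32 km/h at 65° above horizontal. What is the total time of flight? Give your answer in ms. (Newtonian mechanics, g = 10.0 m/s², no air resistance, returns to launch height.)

v₀ = 94.32 km/h × 0.2777777777777778 = 26.2 m/s
T = 2 × v₀ × sin(θ) / g = 2 × 26.2 × sin(65°) / 10.0 = 2 × 26.2 × 0.906308 / 10.0 = 4.74905 s
T = 4.74905 s / 0.001 = 4749 ms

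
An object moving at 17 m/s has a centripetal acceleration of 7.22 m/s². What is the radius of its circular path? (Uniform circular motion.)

r = v²/a_c = 17²/7.22 = 40.03 m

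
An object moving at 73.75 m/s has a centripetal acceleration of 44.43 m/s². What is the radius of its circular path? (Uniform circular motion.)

r = v²/a_c = 73.75²/44.43 = 122.42 m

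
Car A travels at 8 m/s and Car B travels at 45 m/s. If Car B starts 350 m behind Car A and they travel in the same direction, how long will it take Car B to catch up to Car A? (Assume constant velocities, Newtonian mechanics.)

Relative speed: v_rel = 45 - 8 = 37 m/s
Time to catch: t = d₀/v_rel = 350/37 = 9.46 s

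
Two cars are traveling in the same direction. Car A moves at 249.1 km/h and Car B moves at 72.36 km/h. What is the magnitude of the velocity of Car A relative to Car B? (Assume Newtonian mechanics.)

v_rel = |v_A - v_B| = |249.1 - 72.36| = 176.74 km/h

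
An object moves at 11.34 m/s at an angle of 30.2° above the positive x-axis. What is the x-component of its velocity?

vₓ = v cos(θ) = 11.34 × cos(30.2°) = 9.8 m/s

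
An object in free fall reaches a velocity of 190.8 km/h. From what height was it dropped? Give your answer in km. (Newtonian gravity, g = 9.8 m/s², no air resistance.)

v = 190.8 km/h × 0.2777777777777778 = 53.0 m/s
h = v² / (2g) = 53.0² / (2 × 9.8) = 143.316 m
h = 143.316 m / 1000.0 = 0.1433 km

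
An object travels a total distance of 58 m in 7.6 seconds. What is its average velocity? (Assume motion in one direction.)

v_avg = Δd / Δt = 58 / 7.6 = 7.63 m/s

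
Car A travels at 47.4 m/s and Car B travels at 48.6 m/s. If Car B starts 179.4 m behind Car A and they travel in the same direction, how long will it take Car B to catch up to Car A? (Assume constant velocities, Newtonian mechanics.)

Relative speed: v_rel = 48.6 - 47.4 = 1.2 m/s
Time to catch: t = d₀/v_rel = 179.4/1.2 = 149.5 s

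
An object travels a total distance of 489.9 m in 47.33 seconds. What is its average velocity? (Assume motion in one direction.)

v_avg = Δd / Δt = 489.9 / 47.33 = 10.35 m/s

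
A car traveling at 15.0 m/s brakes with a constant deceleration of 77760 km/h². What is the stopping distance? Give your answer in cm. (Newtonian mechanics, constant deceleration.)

a = 77760 km/h² × 7.716049382716049e-05 = 6.0 m/s²
d = v₀² / (2a) = 15.0² / (2 × 6.0) = 225.0 / 12.0 = 18.75 m
d = 18.75 m / 0.01 = 1875 cm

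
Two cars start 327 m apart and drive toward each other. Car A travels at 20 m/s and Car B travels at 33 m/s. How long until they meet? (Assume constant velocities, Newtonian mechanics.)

Combined speed: v_combined = 20 + 33 = 53 m/s
Time to meet: t = d/v_combined = 327/53 = 6.17 s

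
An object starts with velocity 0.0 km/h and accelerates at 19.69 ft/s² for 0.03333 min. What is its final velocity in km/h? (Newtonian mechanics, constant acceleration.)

v₀ = 0.0 km/h × 0.2777777777777778 = 0.0 m/s
a = 19.69 ft/s² × 0.3048 = 6.00151 m/s²
t = 0.03333 min × 60.0 = 1.9998 s
v = v₀ + a × t = 0.0 + 6.00151 × 1.9998 = 12.0018 m/s
v = 12.0018 m/s / 0.2777777777777778 = 43.21 km/h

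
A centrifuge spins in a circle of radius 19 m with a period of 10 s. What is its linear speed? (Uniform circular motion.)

v = 2πr/T = 2π×19/10 = 11.94 m/s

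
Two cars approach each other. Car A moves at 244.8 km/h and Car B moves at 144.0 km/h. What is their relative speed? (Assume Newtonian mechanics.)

v_rel = v_A + v_B = 244.8 + 144.0 = 388.8 km/h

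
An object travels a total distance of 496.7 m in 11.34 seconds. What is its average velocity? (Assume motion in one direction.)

v_avg = Δd / Δt = 496.7 / 11.34 = 43.8 m/s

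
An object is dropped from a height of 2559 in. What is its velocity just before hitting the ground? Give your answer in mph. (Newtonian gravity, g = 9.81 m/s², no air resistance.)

h = 2559 in × 0.0254 = 64.9986 m
v = √(2gh) = √(2 × 9.81 × 64.9986) = 35.711 m/s
v = 35.711 m/s / 0.44704 = 79.88 mph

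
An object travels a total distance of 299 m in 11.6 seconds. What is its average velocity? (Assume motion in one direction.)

v_avg = Δd / Δt = 299 / 11.6 = 25.78 m/s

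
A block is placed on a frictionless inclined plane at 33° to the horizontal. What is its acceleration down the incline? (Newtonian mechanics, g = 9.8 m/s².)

a = g sin(θ) = 9.8 × sin(33°) = 9.8 × 0.5446 = 5.34 m/s²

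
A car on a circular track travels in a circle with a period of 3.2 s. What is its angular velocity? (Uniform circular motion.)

ω = 2π/T = 2π/3.2 = 1.9635 rad/s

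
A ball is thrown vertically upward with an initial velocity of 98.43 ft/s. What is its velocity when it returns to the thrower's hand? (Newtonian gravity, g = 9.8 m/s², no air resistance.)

By conservation of energy (no air resistance), the ball returns to the throw height with the same speed as launch, but directed downward.
|v_ground| = v₀ = 98.43 ft/s
v_ground = 98.43 ft/s (downward)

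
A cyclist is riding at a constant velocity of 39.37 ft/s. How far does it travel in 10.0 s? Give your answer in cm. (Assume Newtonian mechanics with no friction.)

v = 39.37 ft/s × 0.3048 = 12.0 m/s
d = v × t = 12.0 × 10.0 = 120.0 m
d = 120.0 m / 0.01 = 12000 cm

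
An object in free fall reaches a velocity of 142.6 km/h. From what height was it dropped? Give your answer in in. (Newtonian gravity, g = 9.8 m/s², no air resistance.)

v = 142.6 km/h × 0.2777777777777778 = 39.6111 m/s
h = v² / (2g) = 39.6111² / (2 × 9.8) = 80.053 m
h = 80.053 m / 0.0254 = 3152 in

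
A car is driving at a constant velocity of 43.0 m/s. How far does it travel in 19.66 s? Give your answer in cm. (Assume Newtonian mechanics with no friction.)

d = v × t = 43.0 × 19.66 = 845.38 m
d = 845.38 m / 0.01 = 84540 cm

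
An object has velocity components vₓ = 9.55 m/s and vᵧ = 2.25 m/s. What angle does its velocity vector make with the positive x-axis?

θ = arctan(vᵧ/vₓ) = arctan(2.25/9.55) = 13.26°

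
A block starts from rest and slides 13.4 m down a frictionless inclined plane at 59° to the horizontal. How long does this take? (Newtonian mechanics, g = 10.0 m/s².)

a = g sin(θ) = 10.0 × sin(59°) = 8.5717 m/s²
t = √(2d/a) = √(2 × 13.4 / 8.5717) = 1.77 s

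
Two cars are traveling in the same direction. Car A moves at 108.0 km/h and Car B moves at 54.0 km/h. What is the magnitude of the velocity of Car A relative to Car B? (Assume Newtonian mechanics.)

v_rel = |v_A - v_B| = |108.0 - 54.0| = 54.0 km/h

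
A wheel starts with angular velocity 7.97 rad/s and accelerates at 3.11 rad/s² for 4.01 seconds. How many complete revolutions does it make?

θ = ω₀t + ½αt² = 7.97×4.01 + ½×3.11×4.01² = 56.9642555 rad
Total revolutions = θ/(2π) = 56.9642555/(2π) = 9.07
Complete revolutions = ⌊9.07⌋ = 9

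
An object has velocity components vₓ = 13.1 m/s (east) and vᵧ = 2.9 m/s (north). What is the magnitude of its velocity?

|v| = √(vₓ² + vᵧ²) = √(13.1² + 2.9²) = √(180.02) = 13.42 m/s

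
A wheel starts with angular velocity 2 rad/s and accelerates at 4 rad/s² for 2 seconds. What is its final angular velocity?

ω = ω₀ + αt = 2 + 4 × 2 = 10 rad/s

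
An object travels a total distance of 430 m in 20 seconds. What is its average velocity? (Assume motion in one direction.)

v_avg = Δd / Δt = 430 / 20 = 21.5 m/s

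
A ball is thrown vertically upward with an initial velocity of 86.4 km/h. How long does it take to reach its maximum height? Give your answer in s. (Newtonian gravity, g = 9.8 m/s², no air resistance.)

v₀ = 86.4 km/h × 0.2777777777777778 = 24.0 m/s
t_up = v₀ / g = 24.0 / 9.8 = 2.449 s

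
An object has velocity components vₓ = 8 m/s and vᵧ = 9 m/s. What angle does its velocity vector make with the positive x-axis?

θ = arctan(vᵧ/vₓ) = arctan(9/8) = 48.37°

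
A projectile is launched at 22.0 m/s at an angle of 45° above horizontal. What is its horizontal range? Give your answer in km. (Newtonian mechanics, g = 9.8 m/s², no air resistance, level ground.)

R = v₀² × sin(2θ) / g = 22.0² × sin(2 × 45°) / 9.8 = 484.0 × 1.0 / 9.8 = 49.3878 m
R = 49.3878 m / 1000.0 = 0.04939 km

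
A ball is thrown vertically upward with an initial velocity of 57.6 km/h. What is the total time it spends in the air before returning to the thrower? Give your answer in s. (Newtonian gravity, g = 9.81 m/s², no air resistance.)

v₀ = 57.6 km/h × 0.2777777777777778 = 16.0 m/s
t_total = 2 × v₀ / g = 2 × 16.0 / 9.81 = 3.262 s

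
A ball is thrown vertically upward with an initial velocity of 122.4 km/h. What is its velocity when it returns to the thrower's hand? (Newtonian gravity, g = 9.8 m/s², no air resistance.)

By conservation of energy (no air resistance), the ball returns to the throw height with the same speed as launch, but directed downward.
|v_ground| = v₀ = 122.4 km/h
v_ground = 122.4 km/h (downward)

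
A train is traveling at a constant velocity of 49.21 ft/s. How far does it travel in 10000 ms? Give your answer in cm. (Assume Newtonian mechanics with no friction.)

v = 49.21 ft/s × 0.3048 = 14.9992 m/s
t = 10000 ms × 0.001 = 10.0 s
d = v × t = 14.9992 × 10.0 = 149.992 m
d = 149.992 m / 0.01 = 15000 cm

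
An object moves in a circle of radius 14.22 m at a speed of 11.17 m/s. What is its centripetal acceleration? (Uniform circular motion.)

a_c = v²/r = 11.17²/14.22 = 124.7689/14.22 = 8.77 m/s²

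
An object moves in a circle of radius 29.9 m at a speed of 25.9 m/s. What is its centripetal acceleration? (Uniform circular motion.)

a_c = v²/r = 25.9²/29.9 = 670.81/29.9 = 22.44 m/s²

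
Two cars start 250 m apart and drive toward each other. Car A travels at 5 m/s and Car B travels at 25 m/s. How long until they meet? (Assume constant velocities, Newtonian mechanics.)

Combined speed: v_combined = 5 + 25 = 30 m/s
Time to meet: t = d/v_combined = 250/30 = 8.33 s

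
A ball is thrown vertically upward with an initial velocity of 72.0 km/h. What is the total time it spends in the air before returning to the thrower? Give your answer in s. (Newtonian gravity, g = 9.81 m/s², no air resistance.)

v₀ = 72.0 km/h × 0.2777777777777778 = 20.0 m/s
t_total = 2 × v₀ / g = 2 × 20.0 / 9.81 = 4.077 s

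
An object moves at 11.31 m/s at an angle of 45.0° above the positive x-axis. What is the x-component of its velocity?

vₓ = v cos(θ) = 11.31 × cos(45.0°) = 8.0 m/s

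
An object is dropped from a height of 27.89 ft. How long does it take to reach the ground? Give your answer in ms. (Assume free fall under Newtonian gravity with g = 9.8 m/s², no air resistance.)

h = 27.89 ft × 0.3048 = 8.50087 m
t = √(2h/g) = √(2 × 8.50087 / 9.8) = 1.31715 s
t = 1.31715 s / 0.001 = 1317 ms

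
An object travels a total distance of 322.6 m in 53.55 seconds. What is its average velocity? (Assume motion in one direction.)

v_avg = Δd / Δt = 322.6 / 53.55 = 6.02 m/s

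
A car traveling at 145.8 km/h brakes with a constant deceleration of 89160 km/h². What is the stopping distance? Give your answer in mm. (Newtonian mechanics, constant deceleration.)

v₀ = 145.8 km/h × 0.2777777777777778 = 40.5 m/s
a = 89160 km/h² × 7.716049382716049e-05 = 6.87963 m/s²
d = v₀² / (2a) = 40.5² / (2 × 6.87963) = 1640.25 / 13.7593 = 119.21 m
d = 119.21 m / 0.001 = 119200 mm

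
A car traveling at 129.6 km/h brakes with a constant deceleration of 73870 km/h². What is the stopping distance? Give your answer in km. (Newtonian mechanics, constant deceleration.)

v₀ = 129.6 km/h × 0.2777777777777778 = 36.0 m/s
a = 73870 km/h² × 7.716049382716049e-05 = 5.69985 m/s²
d = v₀² / (2a) = 36.0² / (2 × 5.69985) = 1296.0 / 11.3997 = 113.687 m
d = 113.687 m / 1000.0 = 0.1137 km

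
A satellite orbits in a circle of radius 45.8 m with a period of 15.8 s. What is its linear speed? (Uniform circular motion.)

v = 2πr/T = 2π×45.8/15.8 = 18.21 m/s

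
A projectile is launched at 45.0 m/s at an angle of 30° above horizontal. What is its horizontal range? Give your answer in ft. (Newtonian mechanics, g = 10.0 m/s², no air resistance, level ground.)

R = v₀² × sin(2θ) / g = 45.0² × sin(2 × 30°) / 10.0 = 2025.0 × 0.866025 / 10.0 = 175.37 m
R = 175.37 m / 0.3048 = 575.4 ft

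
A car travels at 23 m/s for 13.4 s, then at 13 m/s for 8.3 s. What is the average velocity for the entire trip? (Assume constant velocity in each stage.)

d₁ = v₁t₁ = 23 × 13.4 = 308.2 m
d₂ = v₂t₂ = 13 × 8.3 = 107.9 m
d_total = 416.1 m, t_total = 21.7 s
v_avg = d_total/t_total = 416.1/21.7 = 19.18 m/s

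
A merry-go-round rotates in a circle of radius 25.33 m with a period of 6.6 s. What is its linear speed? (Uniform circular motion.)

v = 2πr/T = 2π×25.33/6.6 = 24.11 m/s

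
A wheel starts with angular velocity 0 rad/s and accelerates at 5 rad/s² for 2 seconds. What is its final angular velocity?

ω = ω₀ + αt = 0 + 5 × 2 = 10 rad/s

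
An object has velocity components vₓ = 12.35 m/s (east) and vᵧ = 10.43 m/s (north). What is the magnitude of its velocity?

|v| = √(vₓ² + vᵧ²) = √(12.35² + 10.43²) = √(261.3074) = 16.17 m/s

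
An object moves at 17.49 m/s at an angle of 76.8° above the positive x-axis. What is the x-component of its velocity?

vₓ = v cos(θ) = 17.49 × cos(76.8°) = 3.99 m/s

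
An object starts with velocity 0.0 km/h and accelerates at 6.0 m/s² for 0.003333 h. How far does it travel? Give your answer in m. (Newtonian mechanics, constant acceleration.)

v₀ = 0.0 km/h × 0.2777777777777778 = 0.0 m/s
t = 0.003333 h × 3600.0 = 11.9988 s
d = v₀ × t + ½ × a × t² = 0.0 × 11.9988 + 0.5 × 6.0 × 11.9988² = 431.9 m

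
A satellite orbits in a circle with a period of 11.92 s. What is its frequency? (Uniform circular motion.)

f = 1/T = 1/11.92 = 0.0839 Hz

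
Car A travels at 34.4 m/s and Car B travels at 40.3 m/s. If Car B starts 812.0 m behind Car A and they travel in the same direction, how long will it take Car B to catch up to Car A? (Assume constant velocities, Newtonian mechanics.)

Relative speed: v_rel = 40.3 - 34.4 = 5.9 m/s
Time to catch: t = d₀/v_rel = 812.0/5.9 = 137.63 s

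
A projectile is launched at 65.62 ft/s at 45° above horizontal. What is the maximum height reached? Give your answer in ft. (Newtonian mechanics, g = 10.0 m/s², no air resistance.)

v₀ = 65.62 ft/s × 0.3048 = 20.001 m/s
H = v₀² × sin²(θ) / (2g) = 20.001² × sin(45°)² / (2 × 10.0) = 400.04 × 0.5 / 20.0 = 10.001 m
H = 10.001 m / 0.3048 = 32.81 ft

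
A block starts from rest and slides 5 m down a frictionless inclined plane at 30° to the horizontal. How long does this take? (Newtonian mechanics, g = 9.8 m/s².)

a = g sin(θ) = 9.8 × sin(30°) = 4.9 m/s²
t = √(2d/a) = √(2 × 5 / 4.9) = 1.43 s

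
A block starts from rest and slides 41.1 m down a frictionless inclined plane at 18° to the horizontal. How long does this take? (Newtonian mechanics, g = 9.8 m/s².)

a = g sin(θ) = 9.8 × sin(18°) = 3.0284 m/s²
t = √(2d/a) = √(2 × 41.1 / 3.0284) = 5.21 s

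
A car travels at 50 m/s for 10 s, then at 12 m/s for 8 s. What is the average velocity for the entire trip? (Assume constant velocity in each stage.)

d₁ = v₁t₁ = 50 × 10 = 500 m
d₂ = v₂t₂ = 12 × 8 = 96 m
d_total = 596 m, t_total = 18 s
v_avg = d_total/t_total = 596/18 = 33.11 m/s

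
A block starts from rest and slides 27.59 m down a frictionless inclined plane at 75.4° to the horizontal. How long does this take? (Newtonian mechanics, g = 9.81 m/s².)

a = g sin(θ) = 9.81 × sin(75.4°) = 9.4932 m/s²
t = √(2d/a) = √(2 × 27.59 / 9.4932) = 2.41 s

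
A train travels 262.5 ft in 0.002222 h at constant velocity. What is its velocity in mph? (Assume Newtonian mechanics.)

d = 262.5 ft × 0.3048 = 80.01 m
t = 0.002222 h × 3600.0 = 7.9992 s
v = d / t = 80.01 / 7.9992 = 10.0023 m/s
v = 10.0023 m/s / 0.44704 = 22.37 mph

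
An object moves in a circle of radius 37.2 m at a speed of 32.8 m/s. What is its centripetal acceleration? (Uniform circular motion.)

a_c = v²/r = 32.8²/37.2 = 1075.84/37.2 = 28.92 m/s²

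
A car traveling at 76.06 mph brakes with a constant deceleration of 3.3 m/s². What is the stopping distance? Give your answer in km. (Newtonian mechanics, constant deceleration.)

v₀ = 76.06 mph × 0.44704 = 34.0019 m/s
d = v₀² / (2a) = 34.0019² / (2 × 3.3) = 1156.13 / 6.6 = 175.171 m
d = 175.171 m / 1000.0 = 0.1752 km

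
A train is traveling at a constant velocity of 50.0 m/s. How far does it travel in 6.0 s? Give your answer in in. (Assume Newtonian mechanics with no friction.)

d = v × t = 50.0 × 6.0 = 300.0 m
d = 300.0 m / 0.0254 = 11810 in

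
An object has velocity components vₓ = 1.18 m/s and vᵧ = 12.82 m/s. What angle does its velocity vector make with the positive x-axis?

θ = arctan(vᵧ/vₓ) = arctan(12.82/1.18) = 84.74°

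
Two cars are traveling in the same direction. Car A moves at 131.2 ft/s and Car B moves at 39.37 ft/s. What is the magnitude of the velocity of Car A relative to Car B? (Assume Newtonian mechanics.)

v_rel = |v_A - v_B| = |131.2 - 39.37| = 91.83 ft/s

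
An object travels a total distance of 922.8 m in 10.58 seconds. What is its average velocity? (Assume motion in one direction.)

v_avg = Δd / Δt = 922.8 / 10.58 = 87.22 m/s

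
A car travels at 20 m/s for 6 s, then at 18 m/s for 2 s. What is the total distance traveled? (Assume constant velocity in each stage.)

d₁ = v₁t₁ = 20 × 6 = 120 m
d₂ = v₂t₂ = 18 × 2 = 36 m
d_total = 120 + 36 = 156 m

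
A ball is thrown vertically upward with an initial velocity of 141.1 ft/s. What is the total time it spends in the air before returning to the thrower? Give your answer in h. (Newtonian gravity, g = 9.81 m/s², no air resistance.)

v₀ = 141.1 ft/s × 0.3048 = 43.0073 m/s
t_total = 2 × v₀ / g = 2 × 43.0073 / 9.81 = 8.76805 s
t_total = 8.76805 s / 3600.0 = 0.002436 h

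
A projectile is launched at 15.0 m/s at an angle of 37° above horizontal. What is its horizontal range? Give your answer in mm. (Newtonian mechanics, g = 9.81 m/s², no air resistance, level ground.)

R = v₀² × sin(2θ) / g = 15.0² × sin(2 × 37°) / 9.81 = 225.0 × 0.961262 / 9.81 = 22.0473 m
R = 22.0473 m / 0.001 = 22050 mm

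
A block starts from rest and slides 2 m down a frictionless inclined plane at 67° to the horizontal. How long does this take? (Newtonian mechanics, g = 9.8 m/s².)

a = g sin(θ) = 9.8 × sin(67°) = 9.0209 m/s²
t = √(2d/a) = √(2 × 2 / 9.0209) = 0.67 s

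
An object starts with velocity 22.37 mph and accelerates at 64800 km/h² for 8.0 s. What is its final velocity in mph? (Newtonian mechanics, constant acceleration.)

v₀ = 22.37 mph × 0.44704 = 10.0003 m/s
a = 64800 km/h² × 7.716049382716049e-05 = 5.0 m/s²
v = v₀ + a × t = 10.0003 + 5.0 × 8.0 = 50.0003 m/s
v = 50.0003 m/s / 0.44704 = 111.8 mph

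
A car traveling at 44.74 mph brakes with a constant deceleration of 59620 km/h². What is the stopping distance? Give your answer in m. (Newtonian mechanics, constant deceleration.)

v₀ = 44.74 mph × 0.44704 = 20.0006 m/s
a = 59620 km/h² × 7.716049382716049e-05 = 4.60031 m/s²
d = v₀² / (2a) = 20.0006² / (2 × 4.60031) = 400.024 / 9.20062 = 43.48 m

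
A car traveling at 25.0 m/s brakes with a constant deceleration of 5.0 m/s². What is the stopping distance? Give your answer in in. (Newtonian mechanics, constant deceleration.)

d = v₀² / (2a) = 25.0² / (2 × 5.0) = 625.0 / 10.0 = 62.5 m
d = 62.5 m / 0.0254 = 2461 in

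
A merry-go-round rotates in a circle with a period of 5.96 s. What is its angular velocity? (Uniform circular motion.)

ω = 2π/T = 2π/5.96 = 1.0542 rad/s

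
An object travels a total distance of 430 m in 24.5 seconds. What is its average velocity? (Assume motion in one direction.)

v_avg = Δd / Δt = 430 / 24.5 = 17.55 m/s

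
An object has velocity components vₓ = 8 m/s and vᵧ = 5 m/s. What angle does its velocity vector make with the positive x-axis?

θ = arctan(vᵧ/vₓ) = arctan(5/8) = 32.01°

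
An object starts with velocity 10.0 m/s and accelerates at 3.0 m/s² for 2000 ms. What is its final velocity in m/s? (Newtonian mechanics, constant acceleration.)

t = 2000 ms × 0.001 = 2.0 s
v = v₀ + a × t = 10.0 + 3.0 × 2.0 = 16.0 m/s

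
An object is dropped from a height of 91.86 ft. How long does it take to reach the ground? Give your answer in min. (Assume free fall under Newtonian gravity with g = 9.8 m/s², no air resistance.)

h = 91.86 ft × 0.3048 = 27.9989 m
t = √(2h/g) = √(2 × 27.9989 / 9.8) = 2.39041 s
t = 2.39041 s / 60.0 = 0.03984 min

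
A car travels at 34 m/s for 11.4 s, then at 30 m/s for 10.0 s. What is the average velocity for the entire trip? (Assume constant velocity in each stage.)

d₁ = v₁t₁ = 34 × 11.4 = 387.6 m
d₂ = v₂t₂ = 30 × 10.0 = 300.0 m
d_total = 687.6 m, t_total = 21.4 s
v_avg = d_total/t_total = 687.6/21.4 = 32.13 m/s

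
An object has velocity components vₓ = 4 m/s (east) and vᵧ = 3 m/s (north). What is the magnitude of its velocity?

|v| = √(vₓ² + vᵧ²) = √(4² + 3²) = √(25) = 5.0 m/s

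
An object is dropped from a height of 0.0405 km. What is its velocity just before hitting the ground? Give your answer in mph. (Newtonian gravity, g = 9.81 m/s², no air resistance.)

h = 0.0405 km × 1000.0 = 40.5 m
v = √(2gh) = √(2 × 9.81 × 40.5) = 28.1888 m/s
v = 28.1888 m/s / 0.44704 = 63.06 mph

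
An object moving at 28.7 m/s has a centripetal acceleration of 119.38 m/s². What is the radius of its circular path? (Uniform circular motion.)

r = v²/a_c = 28.7²/119.38 = 6.9 m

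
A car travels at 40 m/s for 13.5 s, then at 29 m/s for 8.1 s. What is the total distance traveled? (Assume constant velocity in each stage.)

d₁ = v₁t₁ = 40 × 13.5 = 540.0 m
d₂ = v₂t₂ = 29 × 8.1 = 234.9 m
d_total = 540.0 + 234.9 = 774.9 m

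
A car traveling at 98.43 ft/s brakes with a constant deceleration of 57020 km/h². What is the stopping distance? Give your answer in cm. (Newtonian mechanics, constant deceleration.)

v₀ = 98.43 ft/s × 0.3048 = 30.0015 m/s
a = 57020 km/h² × 7.716049382716049e-05 = 4.39969 m/s²
d = v₀² / (2a) = 30.0015² / (2 × 4.39969) = 900.09 / 8.79938 = 102.29 m
d = 102.29 m / 0.01 = 10230 cm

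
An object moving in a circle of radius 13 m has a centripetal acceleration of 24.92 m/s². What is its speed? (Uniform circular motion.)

v = √(a_c × r) = √(24.92 × 13) = 18.0 m/s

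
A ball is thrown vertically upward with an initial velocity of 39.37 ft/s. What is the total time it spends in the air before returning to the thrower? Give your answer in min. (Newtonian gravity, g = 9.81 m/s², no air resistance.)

v₀ = 39.37 ft/s × 0.3048 = 12.0 m/s
t_total = 2 × v₀ / g = 2 × 12.0 / 9.81 = 2.44648 s
t_total = 2.44648 s / 60.0 = 0.04077 min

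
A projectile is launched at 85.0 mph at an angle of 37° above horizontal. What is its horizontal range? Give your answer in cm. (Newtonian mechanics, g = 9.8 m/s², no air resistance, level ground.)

v₀ = 85.0 mph × 0.44704 = 37.9984 m/s
R = v₀² × sin(2θ) / g = 37.9984² × sin(2 × 37°) / 9.8 = 1443.88 × 0.961262 / 9.8 = 141.627 m
R = 141.627 m / 0.01 = 14160 cm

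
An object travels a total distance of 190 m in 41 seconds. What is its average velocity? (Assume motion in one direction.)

v_avg = Δd / Δt = 190 / 41 = 4.63 m/s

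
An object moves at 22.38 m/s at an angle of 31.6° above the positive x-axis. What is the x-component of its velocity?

vₓ = v cos(θ) = 22.38 × cos(31.6°) = 19.06 m/s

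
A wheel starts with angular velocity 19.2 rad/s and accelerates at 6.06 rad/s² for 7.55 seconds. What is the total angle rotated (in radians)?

θ = ω₀t + ½αt² = 19.2×7.55 + ½×6.06×7.55² = 317.68 rad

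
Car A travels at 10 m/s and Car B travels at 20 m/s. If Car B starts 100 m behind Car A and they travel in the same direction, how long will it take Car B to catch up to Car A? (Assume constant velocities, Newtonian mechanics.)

Relative speed: v_rel = 20 - 10 = 10 m/s
Time to catch: t = d₀/v_rel = 100/10 = 10.0 s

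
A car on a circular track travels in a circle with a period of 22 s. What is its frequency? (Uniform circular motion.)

f = 1/T = 1/22 = 0.0455 Hz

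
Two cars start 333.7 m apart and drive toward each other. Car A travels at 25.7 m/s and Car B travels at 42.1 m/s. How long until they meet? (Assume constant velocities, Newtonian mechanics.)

Combined speed: v_combined = 25.7 + 42.1 = 67.8 m/s
Time to meet: t = d/v_combined = 333.7/67.8 = 4.92 s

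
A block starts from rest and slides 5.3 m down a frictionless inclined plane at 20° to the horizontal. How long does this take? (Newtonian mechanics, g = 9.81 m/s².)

a = g sin(θ) = 9.81 × sin(20°) = 3.3552 m/s²
t = √(2d/a) = √(2 × 5.3 / 3.3552) = 1.78 s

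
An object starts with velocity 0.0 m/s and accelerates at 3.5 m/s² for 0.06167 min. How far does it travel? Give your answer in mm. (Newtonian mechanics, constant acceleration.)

t = 0.06167 min × 60.0 = 3.7002 s
d = v₀ × t + ½ × a × t² = 0.0 × 3.7002 + 0.5 × 3.5 × 3.7002² = 23.9601 m
d = 23.9601 m / 0.001 = 23960 mm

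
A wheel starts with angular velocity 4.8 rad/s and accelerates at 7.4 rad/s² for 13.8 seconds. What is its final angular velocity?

ω = ω₀ + αt = 4.8 + 7.4 × 13.8 = 106.92 rad/s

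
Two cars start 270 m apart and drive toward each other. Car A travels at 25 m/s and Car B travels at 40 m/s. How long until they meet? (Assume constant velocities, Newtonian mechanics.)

Combined speed: v_combined = 25 + 40 = 65 m/s
Time to meet: t = d/v_combined = 270/65 = 4.15 s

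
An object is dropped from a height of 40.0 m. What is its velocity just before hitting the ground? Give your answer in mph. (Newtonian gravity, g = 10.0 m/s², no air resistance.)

v = √(2gh) = √(2 × 10.0 × 40.0) = 28.2843 m/s
v = 28.2843 m/s / 0.44704 = 63.27 mph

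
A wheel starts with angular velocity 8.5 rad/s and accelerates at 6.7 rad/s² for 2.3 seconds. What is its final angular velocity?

ω = ω₀ + αt = 8.5 + 6.7 × 2.3 = 23.91 rad/s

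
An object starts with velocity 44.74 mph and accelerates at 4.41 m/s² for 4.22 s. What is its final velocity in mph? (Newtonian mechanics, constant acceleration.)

v₀ = 44.74 mph × 0.44704 = 20.0006 m/s
v = v₀ + a × t = 20.0006 + 4.41 × 4.22 = 38.6108 m/s
v = 38.6108 m/s / 0.44704 = 86.37 mph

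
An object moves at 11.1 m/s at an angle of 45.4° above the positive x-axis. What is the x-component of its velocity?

vₓ = v cos(θ) = 11.1 × cos(45.4°) = 7.79 m/s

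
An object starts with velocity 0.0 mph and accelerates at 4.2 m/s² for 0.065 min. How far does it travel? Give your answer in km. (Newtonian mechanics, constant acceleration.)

v₀ = 0.0 mph × 0.44704 = 0.0 m/s
t = 0.065 min × 60.0 = 3.9 s
d = v₀ × t + ½ × a × t² = 0.0 × 3.9 + 0.5 × 4.2 × 3.9² = 31.941 m
d = 31.941 m / 1000.0 = 0.03194 km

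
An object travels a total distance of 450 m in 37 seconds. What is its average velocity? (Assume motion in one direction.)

v_avg = Δd / Δt = 450 / 37 = 12.16 m/s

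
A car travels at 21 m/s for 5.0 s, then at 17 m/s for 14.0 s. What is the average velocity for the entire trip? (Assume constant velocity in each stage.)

d₁ = v₁t₁ = 21 × 5.0 = 105.0 m
d₂ = v₂t₂ = 17 × 14.0 = 238.0 m
d_total = 343.0 m, t_total = 19.0 s
v_avg = d_total/t_total = 343.0/19.0 = 18.05 m/s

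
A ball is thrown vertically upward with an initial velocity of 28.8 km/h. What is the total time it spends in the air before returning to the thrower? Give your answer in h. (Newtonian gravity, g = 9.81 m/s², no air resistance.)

v₀ = 28.8 km/h × 0.2777777777777778 = 8.0 m/s
t_total = 2 × v₀ / g = 2 × 8.0 / 9.81 = 1.63099 s
t_total = 1.63099 s / 3600.0 = 0.0004531 h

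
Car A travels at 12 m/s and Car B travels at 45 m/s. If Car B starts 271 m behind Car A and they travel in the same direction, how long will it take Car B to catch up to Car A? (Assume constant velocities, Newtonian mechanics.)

Relative speed: v_rel = 45 - 12 = 33 m/s
Time to catch: t = d₀/v_rel = 271/33 = 8.21 s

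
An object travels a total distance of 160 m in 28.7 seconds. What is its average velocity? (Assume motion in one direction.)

v_avg = Δd / Δt = 160 / 28.7 = 5.57 m/s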